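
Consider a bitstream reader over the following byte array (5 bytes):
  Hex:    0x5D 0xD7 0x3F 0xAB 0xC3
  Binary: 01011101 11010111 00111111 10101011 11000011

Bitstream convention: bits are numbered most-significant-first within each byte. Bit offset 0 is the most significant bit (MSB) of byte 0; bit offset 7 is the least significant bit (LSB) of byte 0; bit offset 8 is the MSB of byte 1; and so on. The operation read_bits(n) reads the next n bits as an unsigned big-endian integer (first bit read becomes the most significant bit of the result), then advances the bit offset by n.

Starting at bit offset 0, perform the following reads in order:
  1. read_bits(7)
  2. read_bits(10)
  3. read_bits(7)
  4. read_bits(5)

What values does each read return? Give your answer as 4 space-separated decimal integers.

Answer: 46 942 63 21

Derivation:
Read 1: bits[0:7] width=7 -> value=46 (bin 0101110); offset now 7 = byte 0 bit 7; 33 bits remain
Read 2: bits[7:17] width=10 -> value=942 (bin 1110101110); offset now 17 = byte 2 bit 1; 23 bits remain
Read 3: bits[17:24] width=7 -> value=63 (bin 0111111); offset now 24 = byte 3 bit 0; 16 bits remain
Read 4: bits[24:29] width=5 -> value=21 (bin 10101); offset now 29 = byte 3 bit 5; 11 bits remain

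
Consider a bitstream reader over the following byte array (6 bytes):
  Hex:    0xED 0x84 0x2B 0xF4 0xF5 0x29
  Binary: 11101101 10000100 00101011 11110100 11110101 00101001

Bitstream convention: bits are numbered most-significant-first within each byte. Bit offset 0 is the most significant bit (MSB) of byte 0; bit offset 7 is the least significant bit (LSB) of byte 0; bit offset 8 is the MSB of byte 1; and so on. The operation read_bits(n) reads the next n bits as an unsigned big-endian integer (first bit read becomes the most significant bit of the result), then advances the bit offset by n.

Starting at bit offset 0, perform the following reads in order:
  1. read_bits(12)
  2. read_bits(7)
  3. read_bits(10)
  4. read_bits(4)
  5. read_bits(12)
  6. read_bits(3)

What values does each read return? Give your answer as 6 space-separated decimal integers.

Read 1: bits[0:12] width=12 -> value=3800 (bin 111011011000); offset now 12 = byte 1 bit 4; 36 bits remain
Read 2: bits[12:19] width=7 -> value=33 (bin 0100001); offset now 19 = byte 2 bit 3; 29 bits remain
Read 3: bits[19:29] width=10 -> value=382 (bin 0101111110); offset now 29 = byte 3 bit 5; 19 bits remain
Read 4: bits[29:33] width=4 -> value=9 (bin 1001); offset now 33 = byte 4 bit 1; 15 bits remain
Read 5: bits[33:45] width=12 -> value=3749 (bin 111010100101); offset now 45 = byte 5 bit 5; 3 bits remain
Read 6: bits[45:48] width=3 -> value=1 (bin 001); offset now 48 = byte 6 bit 0; 0 bits remain

Answer: 3800 33 382 9 3749 1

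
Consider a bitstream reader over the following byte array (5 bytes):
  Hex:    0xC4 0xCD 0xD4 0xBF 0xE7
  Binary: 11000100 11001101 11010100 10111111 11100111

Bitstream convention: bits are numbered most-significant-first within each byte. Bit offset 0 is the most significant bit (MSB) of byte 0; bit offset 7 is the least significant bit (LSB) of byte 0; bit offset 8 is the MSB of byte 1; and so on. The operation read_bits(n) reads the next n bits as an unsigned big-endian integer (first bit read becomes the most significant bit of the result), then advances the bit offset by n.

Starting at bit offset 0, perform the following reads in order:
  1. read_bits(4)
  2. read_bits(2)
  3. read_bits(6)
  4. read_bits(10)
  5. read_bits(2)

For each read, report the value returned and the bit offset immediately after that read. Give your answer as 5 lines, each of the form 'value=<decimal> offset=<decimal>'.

Answer: value=12 offset=4
value=1 offset=6
value=12 offset=12
value=885 offset=22
value=0 offset=24

Derivation:
Read 1: bits[0:4] width=4 -> value=12 (bin 1100); offset now 4 = byte 0 bit 4; 36 bits remain
Read 2: bits[4:6] width=2 -> value=1 (bin 01); offset now 6 = byte 0 bit 6; 34 bits remain
Read 3: bits[6:12] width=6 -> value=12 (bin 001100); offset now 12 = byte 1 bit 4; 28 bits remain
Read 4: bits[12:22] width=10 -> value=885 (bin 1101110101); offset now 22 = byte 2 bit 6; 18 bits remain
Read 5: bits[22:24] width=2 -> value=0 (bin 00); offset now 24 = byte 3 bit 0; 16 bits remain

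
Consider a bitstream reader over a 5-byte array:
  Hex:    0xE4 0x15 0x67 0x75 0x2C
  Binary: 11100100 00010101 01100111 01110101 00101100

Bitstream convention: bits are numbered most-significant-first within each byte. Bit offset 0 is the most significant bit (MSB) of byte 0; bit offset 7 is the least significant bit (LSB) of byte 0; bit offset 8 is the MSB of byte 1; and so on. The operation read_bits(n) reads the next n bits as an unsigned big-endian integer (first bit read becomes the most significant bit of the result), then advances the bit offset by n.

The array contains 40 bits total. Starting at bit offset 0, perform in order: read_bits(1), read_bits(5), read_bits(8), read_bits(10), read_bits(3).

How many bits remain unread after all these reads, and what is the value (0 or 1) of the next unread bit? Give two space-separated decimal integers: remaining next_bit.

Answer: 13 1

Derivation:
Read 1: bits[0:1] width=1 -> value=1 (bin 1); offset now 1 = byte 0 bit 1; 39 bits remain
Read 2: bits[1:6] width=5 -> value=25 (bin 11001); offset now 6 = byte 0 bit 6; 34 bits remain
Read 3: bits[6:14] width=8 -> value=5 (bin 00000101); offset now 14 = byte 1 bit 6; 26 bits remain
Read 4: bits[14:24] width=10 -> value=359 (bin 0101100111); offset now 24 = byte 3 bit 0; 16 bits remain
Read 5: bits[24:27] width=3 -> value=3 (bin 011); offset now 27 = byte 3 bit 3; 13 bits remain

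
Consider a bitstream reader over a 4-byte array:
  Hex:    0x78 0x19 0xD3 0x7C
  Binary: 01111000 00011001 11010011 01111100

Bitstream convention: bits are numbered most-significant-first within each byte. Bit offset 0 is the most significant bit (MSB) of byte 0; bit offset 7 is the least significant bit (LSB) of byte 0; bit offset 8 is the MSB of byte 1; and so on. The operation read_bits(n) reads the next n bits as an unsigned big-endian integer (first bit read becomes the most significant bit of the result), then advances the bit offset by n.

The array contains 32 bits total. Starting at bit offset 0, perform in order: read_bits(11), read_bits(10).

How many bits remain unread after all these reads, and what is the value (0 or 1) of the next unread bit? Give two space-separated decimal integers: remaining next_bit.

Read 1: bits[0:11] width=11 -> value=960 (bin 01111000000); offset now 11 = byte 1 bit 3; 21 bits remain
Read 2: bits[11:21] width=10 -> value=826 (bin 1100111010); offset now 21 = byte 2 bit 5; 11 bits remain

Answer: 11 0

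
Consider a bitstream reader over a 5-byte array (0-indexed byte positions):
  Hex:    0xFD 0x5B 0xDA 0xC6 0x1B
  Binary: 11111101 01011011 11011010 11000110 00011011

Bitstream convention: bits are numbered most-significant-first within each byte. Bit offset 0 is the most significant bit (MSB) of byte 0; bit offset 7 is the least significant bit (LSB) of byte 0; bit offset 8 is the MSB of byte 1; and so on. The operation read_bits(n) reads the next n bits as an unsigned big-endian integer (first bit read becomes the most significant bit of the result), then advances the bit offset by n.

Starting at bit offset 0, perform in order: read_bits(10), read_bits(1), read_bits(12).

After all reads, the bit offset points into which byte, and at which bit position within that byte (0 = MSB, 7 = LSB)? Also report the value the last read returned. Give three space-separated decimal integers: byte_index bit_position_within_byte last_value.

Answer: 2 7 3565

Derivation:
Read 1: bits[0:10] width=10 -> value=1013 (bin 1111110101); offset now 10 = byte 1 bit 2; 30 bits remain
Read 2: bits[10:11] width=1 -> value=0 (bin 0); offset now 11 = byte 1 bit 3; 29 bits remain
Read 3: bits[11:23] width=12 -> value=3565 (bin 110111101101); offset now 23 = byte 2 bit 7; 17 bits remain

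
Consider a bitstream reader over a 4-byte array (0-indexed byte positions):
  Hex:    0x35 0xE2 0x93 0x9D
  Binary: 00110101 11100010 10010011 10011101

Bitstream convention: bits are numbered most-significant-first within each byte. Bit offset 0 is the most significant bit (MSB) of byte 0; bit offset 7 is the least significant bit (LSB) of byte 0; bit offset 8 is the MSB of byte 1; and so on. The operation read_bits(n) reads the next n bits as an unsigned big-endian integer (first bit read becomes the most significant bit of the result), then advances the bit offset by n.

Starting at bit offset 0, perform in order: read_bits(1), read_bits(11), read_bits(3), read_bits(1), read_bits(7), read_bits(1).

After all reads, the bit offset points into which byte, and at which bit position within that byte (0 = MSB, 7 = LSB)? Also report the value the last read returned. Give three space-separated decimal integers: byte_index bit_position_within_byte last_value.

Read 1: bits[0:1] width=1 -> value=0 (bin 0); offset now 1 = byte 0 bit 1; 31 bits remain
Read 2: bits[1:12] width=11 -> value=862 (bin 01101011110); offset now 12 = byte 1 bit 4; 20 bits remain
Read 3: bits[12:15] width=3 -> value=1 (bin 001); offset now 15 = byte 1 bit 7; 17 bits remain
Read 4: bits[15:16] width=1 -> value=0 (bin 0); offset now 16 = byte 2 bit 0; 16 bits remain
Read 5: bits[16:23] width=7 -> value=73 (bin 1001001); offset now 23 = byte 2 bit 7; 9 bits remain
Read 6: bits[23:24] width=1 -> value=1 (bin 1); offset now 24 = byte 3 bit 0; 8 bits remain

Answer: 3 0 1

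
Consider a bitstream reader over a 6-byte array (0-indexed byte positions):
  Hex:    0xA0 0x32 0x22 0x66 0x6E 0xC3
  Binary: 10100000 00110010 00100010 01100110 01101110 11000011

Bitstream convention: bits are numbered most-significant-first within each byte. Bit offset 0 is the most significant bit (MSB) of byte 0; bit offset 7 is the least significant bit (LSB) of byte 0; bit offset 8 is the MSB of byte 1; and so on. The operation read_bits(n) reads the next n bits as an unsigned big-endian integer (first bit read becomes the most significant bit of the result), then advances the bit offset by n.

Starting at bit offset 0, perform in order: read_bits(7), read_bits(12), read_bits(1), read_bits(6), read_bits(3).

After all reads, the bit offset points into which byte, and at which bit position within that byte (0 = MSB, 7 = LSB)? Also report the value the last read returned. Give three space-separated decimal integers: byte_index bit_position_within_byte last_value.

Answer: 3 5 4

Derivation:
Read 1: bits[0:7] width=7 -> value=80 (bin 1010000); offset now 7 = byte 0 bit 7; 41 bits remain
Read 2: bits[7:19] width=12 -> value=401 (bin 000110010001); offset now 19 = byte 2 bit 3; 29 bits remain
Read 3: bits[19:20] width=1 -> value=0 (bin 0); offset now 20 = byte 2 bit 4; 28 bits remain
Read 4: bits[20:26] width=6 -> value=9 (bin 001001); offset now 26 = byte 3 bit 2; 22 bits remain
Read 5: bits[26:29] width=3 -> value=4 (bin 100); offset now 29 = byte 3 bit 5; 19 bits remain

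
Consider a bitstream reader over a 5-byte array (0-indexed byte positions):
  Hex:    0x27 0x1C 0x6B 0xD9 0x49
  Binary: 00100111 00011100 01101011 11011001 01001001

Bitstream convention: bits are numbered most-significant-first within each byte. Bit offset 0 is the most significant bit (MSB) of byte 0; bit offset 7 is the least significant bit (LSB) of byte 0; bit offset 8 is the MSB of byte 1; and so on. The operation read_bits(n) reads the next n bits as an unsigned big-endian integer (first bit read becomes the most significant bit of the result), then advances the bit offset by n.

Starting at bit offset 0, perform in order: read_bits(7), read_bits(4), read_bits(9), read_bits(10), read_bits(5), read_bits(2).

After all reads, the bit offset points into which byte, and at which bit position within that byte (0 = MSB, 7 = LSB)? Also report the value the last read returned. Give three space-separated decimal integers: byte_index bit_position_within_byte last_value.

Answer: 4 5 1

Derivation:
Read 1: bits[0:7] width=7 -> value=19 (bin 0010011); offset now 7 = byte 0 bit 7; 33 bits remain
Read 2: bits[7:11] width=4 -> value=8 (bin 1000); offset now 11 = byte 1 bit 3; 29 bits remain
Read 3: bits[11:20] width=9 -> value=454 (bin 111000110); offset now 20 = byte 2 bit 4; 20 bits remain
Read 4: bits[20:30] width=10 -> value=758 (bin 1011110110); offset now 30 = byte 3 bit 6; 10 bits remain
Read 5: bits[30:35] width=5 -> value=10 (bin 01010); offset now 35 = byte 4 bit 3; 5 bits remain
Read 6: bits[35:37] width=2 -> value=1 (bin 01); offset now 37 = byte 4 bit 5; 3 bits remain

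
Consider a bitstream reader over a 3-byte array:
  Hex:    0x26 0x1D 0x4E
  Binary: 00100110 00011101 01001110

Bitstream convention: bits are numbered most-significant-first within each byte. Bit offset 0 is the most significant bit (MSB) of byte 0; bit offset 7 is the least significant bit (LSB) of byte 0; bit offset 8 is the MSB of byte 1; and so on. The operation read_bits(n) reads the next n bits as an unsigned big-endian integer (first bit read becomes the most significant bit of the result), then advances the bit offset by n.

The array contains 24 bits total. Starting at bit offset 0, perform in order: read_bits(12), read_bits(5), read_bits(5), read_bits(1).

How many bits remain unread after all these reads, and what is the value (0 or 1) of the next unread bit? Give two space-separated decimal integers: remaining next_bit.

Answer: 1 0

Derivation:
Read 1: bits[0:12] width=12 -> value=609 (bin 001001100001); offset now 12 = byte 1 bit 4; 12 bits remain
Read 2: bits[12:17] width=5 -> value=26 (bin 11010); offset now 17 = byte 2 bit 1; 7 bits remain
Read 3: bits[17:22] width=5 -> value=19 (bin 10011); offset now 22 = byte 2 bit 6; 2 bits remain
Read 4: bits[22:23] width=1 -> value=1 (bin 1); offset now 23 = byte 2 bit 7; 1 bits remain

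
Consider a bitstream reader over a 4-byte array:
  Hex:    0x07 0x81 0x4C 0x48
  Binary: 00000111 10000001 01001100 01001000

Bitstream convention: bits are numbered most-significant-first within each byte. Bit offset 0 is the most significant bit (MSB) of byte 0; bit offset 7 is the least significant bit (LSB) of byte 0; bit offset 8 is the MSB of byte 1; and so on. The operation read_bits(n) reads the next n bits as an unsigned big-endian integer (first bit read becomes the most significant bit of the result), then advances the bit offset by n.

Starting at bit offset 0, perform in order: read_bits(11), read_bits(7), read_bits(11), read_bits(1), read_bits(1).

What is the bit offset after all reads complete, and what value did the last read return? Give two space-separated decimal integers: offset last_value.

Answer: 31 0

Derivation:
Read 1: bits[0:11] width=11 -> value=60 (bin 00000111100); offset now 11 = byte 1 bit 3; 21 bits remain
Read 2: bits[11:18] width=7 -> value=5 (bin 0000101); offset now 18 = byte 2 bit 2; 14 bits remain
Read 3: bits[18:29] width=11 -> value=393 (bin 00110001001); offset now 29 = byte 3 bit 5; 3 bits remain
Read 4: bits[29:30] width=1 -> value=0 (bin 0); offset now 30 = byte 3 bit 6; 2 bits remain
Read 5: bits[30:31] width=1 -> value=0 (bin 0); offset now 31 = byte 3 bit 7; 1 bits remain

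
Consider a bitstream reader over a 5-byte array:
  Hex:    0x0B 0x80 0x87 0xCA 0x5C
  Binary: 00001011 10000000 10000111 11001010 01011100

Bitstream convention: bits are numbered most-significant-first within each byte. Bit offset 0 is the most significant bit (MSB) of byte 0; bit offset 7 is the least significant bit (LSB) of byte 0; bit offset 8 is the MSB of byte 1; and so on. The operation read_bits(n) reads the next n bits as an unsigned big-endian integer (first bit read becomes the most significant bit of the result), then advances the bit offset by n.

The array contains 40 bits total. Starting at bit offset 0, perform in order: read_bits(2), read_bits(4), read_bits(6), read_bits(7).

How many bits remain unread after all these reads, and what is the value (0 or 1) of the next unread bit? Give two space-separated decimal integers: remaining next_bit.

Answer: 21 0

Derivation:
Read 1: bits[0:2] width=2 -> value=0 (bin 00); offset now 2 = byte 0 bit 2; 38 bits remain
Read 2: bits[2:6] width=4 -> value=2 (bin 0010); offset now 6 = byte 0 bit 6; 34 bits remain
Read 3: bits[6:12] width=6 -> value=56 (bin 111000); offset now 12 = byte 1 bit 4; 28 bits remain
Read 4: bits[12:19] width=7 -> value=4 (bin 0000100); offset now 19 = byte 2 bit 3; 21 bits remain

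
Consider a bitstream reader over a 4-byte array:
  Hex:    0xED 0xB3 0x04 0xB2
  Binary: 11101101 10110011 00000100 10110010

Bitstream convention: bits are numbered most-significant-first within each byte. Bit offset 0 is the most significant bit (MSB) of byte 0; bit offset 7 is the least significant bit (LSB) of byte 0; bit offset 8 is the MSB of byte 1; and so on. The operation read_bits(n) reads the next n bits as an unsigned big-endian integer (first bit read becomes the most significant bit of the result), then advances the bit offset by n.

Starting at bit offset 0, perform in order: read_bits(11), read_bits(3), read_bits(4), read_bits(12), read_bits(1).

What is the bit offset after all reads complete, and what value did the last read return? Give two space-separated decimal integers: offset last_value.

Answer: 31 1

Derivation:
Read 1: bits[0:11] width=11 -> value=1901 (bin 11101101101); offset now 11 = byte 1 bit 3; 21 bits remain
Read 2: bits[11:14] width=3 -> value=4 (bin 100); offset now 14 = byte 1 bit 6; 18 bits remain
Read 3: bits[14:18] width=4 -> value=12 (bin 1100); offset now 18 = byte 2 bit 2; 14 bits remain
Read 4: bits[18:30] width=12 -> value=300 (bin 000100101100); offset now 30 = byte 3 bit 6; 2 bits remain
Read 5: bits[30:31] width=1 -> value=1 (bin 1); offset now 31 = byte 3 bit 7; 1 bits remain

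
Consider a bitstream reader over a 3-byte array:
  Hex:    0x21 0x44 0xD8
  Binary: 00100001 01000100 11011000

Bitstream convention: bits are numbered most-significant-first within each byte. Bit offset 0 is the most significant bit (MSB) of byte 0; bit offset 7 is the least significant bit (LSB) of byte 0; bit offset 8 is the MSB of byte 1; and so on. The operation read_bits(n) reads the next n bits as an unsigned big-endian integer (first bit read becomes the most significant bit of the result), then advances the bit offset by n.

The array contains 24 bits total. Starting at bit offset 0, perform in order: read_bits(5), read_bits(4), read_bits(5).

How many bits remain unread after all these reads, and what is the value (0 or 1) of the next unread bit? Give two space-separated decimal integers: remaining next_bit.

Answer: 10 0

Derivation:
Read 1: bits[0:5] width=5 -> value=4 (bin 00100); offset now 5 = byte 0 bit 5; 19 bits remain
Read 2: bits[5:9] width=4 -> value=2 (bin 0010); offset now 9 = byte 1 bit 1; 15 bits remain
Read 3: bits[9:14] width=5 -> value=17 (bin 10001); offset now 14 = byte 1 bit 6; 10 bits remain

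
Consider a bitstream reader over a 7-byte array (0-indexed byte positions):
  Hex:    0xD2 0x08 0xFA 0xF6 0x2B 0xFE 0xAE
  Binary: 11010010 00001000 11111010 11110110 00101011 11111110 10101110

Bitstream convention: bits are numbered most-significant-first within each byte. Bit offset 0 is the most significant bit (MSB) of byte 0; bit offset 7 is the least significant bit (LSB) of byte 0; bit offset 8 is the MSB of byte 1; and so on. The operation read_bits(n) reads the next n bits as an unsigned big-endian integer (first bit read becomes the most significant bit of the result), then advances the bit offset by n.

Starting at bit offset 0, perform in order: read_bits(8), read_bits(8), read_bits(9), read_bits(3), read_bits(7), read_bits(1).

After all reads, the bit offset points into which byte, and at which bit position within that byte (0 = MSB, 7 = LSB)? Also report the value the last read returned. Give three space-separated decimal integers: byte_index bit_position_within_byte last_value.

Read 1: bits[0:8] width=8 -> value=210 (bin 11010010); offset now 8 = byte 1 bit 0; 48 bits remain
Read 2: bits[8:16] width=8 -> value=8 (bin 00001000); offset now 16 = byte 2 bit 0; 40 bits remain
Read 3: bits[16:25] width=9 -> value=501 (bin 111110101); offset now 25 = byte 3 bit 1; 31 bits remain
Read 4: bits[25:28] width=3 -> value=7 (bin 111); offset now 28 = byte 3 bit 4; 28 bits remain
Read 5: bits[28:35] width=7 -> value=49 (bin 0110001); offset now 35 = byte 4 bit 3; 21 bits remain
Read 6: bits[35:36] width=1 -> value=0 (bin 0); offset now 36 = byte 4 bit 4; 20 bits remain

Answer: 4 4 0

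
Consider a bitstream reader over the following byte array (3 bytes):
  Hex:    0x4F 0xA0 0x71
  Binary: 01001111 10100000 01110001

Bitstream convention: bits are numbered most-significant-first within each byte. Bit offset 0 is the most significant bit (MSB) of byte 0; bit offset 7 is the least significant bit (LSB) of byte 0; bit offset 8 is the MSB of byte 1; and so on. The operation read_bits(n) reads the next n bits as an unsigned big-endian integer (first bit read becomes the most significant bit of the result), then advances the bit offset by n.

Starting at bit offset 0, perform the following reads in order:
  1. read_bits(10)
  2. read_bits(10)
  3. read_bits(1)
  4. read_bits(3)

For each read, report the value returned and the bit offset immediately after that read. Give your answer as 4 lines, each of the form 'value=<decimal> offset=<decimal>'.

Answer: value=318 offset=10
value=519 offset=20
value=0 offset=21
value=1 offset=24

Derivation:
Read 1: bits[0:10] width=10 -> value=318 (bin 0100111110); offset now 10 = byte 1 bit 2; 14 bits remain
Read 2: bits[10:20] width=10 -> value=519 (bin 1000000111); offset now 20 = byte 2 bit 4; 4 bits remain
Read 3: bits[20:21] width=1 -> value=0 (bin 0); offset now 21 = byte 2 bit 5; 3 bits remain
Read 4: bits[21:24] width=3 -> value=1 (bin 001); offset now 24 = byte 3 bit 0; 0 bits remain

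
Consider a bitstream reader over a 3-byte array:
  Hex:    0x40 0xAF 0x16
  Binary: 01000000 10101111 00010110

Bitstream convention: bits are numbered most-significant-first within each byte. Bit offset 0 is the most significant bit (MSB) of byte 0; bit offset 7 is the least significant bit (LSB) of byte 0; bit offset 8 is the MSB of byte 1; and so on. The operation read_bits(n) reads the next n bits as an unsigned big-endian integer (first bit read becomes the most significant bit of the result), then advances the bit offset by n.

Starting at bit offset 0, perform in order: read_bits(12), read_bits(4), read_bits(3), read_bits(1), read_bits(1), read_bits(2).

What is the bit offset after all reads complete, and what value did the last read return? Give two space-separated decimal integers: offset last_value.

Answer: 23 3

Derivation:
Read 1: bits[0:12] width=12 -> value=1034 (bin 010000001010); offset now 12 = byte 1 bit 4; 12 bits remain
Read 2: bits[12:16] width=4 -> value=15 (bin 1111); offset now 16 = byte 2 bit 0; 8 bits remain
Read 3: bits[16:19] width=3 -> value=0 (bin 000); offset now 19 = byte 2 bit 3; 5 bits remain
Read 4: bits[19:20] width=1 -> value=1 (bin 1); offset now 20 = byte 2 bit 4; 4 bits remain
Read 5: bits[20:21] width=1 -> value=0 (bin 0); offset now 21 = byte 2 bit 5; 3 bits remain
Read 6: bits[21:23] width=2 -> value=3 (bin 11); offset now 23 = byte 2 bit 7; 1 bits remain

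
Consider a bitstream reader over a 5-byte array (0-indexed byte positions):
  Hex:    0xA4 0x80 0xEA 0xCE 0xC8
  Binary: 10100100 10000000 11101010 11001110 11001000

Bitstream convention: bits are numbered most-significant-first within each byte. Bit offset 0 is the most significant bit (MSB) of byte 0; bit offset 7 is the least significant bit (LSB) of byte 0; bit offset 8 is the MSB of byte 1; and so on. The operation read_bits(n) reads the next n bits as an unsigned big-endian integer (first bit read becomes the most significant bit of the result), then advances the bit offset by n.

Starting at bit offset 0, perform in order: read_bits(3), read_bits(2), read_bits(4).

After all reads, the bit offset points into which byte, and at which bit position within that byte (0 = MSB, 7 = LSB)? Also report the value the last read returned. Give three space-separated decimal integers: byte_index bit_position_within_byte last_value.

Answer: 1 1 9

Derivation:
Read 1: bits[0:3] width=3 -> value=5 (bin 101); offset now 3 = byte 0 bit 3; 37 bits remain
Read 2: bits[3:5] width=2 -> value=0 (bin 00); offset now 5 = byte 0 bit 5; 35 bits remain
Read 3: bits[5:9] width=4 -> value=9 (bin 1001); offset now 9 = byte 1 bit 1; 31 bits remain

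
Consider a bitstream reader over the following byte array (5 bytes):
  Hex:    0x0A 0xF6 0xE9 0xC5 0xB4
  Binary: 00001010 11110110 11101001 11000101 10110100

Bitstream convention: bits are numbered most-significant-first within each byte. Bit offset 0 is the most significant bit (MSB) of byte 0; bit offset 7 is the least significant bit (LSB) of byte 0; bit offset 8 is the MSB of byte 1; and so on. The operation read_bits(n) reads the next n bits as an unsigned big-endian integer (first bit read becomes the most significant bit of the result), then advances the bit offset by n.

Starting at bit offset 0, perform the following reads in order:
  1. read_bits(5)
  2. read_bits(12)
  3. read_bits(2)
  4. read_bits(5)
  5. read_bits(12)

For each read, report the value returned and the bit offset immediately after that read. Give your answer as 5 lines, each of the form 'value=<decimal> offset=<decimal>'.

Read 1: bits[0:5] width=5 -> value=1 (bin 00001); offset now 5 = byte 0 bit 5; 35 bits remain
Read 2: bits[5:17] width=12 -> value=1517 (bin 010111101101); offset now 17 = byte 2 bit 1; 23 bits remain
Read 3: bits[17:19] width=2 -> value=3 (bin 11); offset now 19 = byte 2 bit 3; 21 bits remain
Read 4: bits[19:24] width=5 -> value=9 (bin 01001); offset now 24 = byte 3 bit 0; 16 bits remain
Read 5: bits[24:36] width=12 -> value=3163 (bin 110001011011); offset now 36 = byte 4 bit 4; 4 bits remain

Answer: value=1 offset=5
value=1517 offset=17
value=3 offset=19
value=9 offset=24
value=3163 offset=36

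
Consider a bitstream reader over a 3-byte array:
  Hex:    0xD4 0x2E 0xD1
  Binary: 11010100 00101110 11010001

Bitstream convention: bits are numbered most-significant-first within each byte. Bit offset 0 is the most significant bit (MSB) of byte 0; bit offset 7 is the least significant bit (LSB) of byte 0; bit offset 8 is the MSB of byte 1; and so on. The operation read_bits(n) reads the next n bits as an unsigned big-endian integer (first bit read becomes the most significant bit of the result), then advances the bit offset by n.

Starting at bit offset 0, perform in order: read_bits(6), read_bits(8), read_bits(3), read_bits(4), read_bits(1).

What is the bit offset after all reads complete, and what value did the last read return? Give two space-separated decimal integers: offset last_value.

Read 1: bits[0:6] width=6 -> value=53 (bin 110101); offset now 6 = byte 0 bit 6; 18 bits remain
Read 2: bits[6:14] width=8 -> value=11 (bin 00001011); offset now 14 = byte 1 bit 6; 10 bits remain
Read 3: bits[14:17] width=3 -> value=5 (bin 101); offset now 17 = byte 2 bit 1; 7 bits remain
Read 4: bits[17:21] width=4 -> value=10 (bin 1010); offset now 21 = byte 2 bit 5; 3 bits remain
Read 5: bits[21:22] width=1 -> value=0 (bin 0); offset now 22 = byte 2 bit 6; 2 bits remain

Answer: 22 0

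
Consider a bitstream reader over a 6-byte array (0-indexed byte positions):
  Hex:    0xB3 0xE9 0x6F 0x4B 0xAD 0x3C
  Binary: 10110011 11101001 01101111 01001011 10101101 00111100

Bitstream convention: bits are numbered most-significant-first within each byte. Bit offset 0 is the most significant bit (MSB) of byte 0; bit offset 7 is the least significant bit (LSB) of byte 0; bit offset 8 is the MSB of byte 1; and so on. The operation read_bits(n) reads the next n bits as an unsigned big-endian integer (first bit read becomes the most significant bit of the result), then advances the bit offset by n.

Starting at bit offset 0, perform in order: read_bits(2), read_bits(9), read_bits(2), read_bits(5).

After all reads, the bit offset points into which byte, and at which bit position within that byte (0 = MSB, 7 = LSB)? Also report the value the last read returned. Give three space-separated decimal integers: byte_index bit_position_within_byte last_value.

Read 1: bits[0:2] width=2 -> value=2 (bin 10); offset now 2 = byte 0 bit 2; 46 bits remain
Read 2: bits[2:11] width=9 -> value=415 (bin 110011111); offset now 11 = byte 1 bit 3; 37 bits remain
Read 3: bits[11:13] width=2 -> value=1 (bin 01); offset now 13 = byte 1 bit 5; 35 bits remain
Read 4: bits[13:18] width=5 -> value=5 (bin 00101); offset now 18 = byte 2 bit 2; 30 bits remain

Answer: 2 2 5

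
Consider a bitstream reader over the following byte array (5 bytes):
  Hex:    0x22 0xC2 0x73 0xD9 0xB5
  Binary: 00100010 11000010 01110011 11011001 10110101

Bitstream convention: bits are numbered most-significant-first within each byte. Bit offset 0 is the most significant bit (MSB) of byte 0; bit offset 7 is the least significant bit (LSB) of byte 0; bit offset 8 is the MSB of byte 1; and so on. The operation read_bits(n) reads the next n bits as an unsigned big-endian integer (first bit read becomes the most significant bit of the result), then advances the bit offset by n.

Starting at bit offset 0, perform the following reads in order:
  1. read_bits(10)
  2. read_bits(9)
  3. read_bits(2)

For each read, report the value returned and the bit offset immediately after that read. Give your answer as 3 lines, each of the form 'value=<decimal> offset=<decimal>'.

Read 1: bits[0:10] width=10 -> value=139 (bin 0010001011); offset now 10 = byte 1 bit 2; 30 bits remain
Read 2: bits[10:19] width=9 -> value=19 (bin 000010011); offset now 19 = byte 2 bit 3; 21 bits remain
Read 3: bits[19:21] width=2 -> value=2 (bin 10); offset now 21 = byte 2 bit 5; 19 bits remain

Answer: value=139 offset=10
value=19 offset=19
value=2 offset=21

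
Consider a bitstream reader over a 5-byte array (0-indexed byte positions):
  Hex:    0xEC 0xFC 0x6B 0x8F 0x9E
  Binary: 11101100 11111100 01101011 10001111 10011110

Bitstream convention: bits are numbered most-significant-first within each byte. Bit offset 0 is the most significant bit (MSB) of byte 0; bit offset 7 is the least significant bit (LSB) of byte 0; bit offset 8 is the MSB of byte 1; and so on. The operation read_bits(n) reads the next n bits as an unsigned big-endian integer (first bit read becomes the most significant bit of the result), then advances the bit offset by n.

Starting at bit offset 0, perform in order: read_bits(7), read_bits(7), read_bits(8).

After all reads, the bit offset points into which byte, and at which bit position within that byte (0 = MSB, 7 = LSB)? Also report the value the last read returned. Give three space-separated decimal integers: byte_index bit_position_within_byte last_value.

Answer: 2 6 26

Derivation:
Read 1: bits[0:7] width=7 -> value=118 (bin 1110110); offset now 7 = byte 0 bit 7; 33 bits remain
Read 2: bits[7:14] width=7 -> value=63 (bin 0111111); offset now 14 = byte 1 bit 6; 26 bits remain
Read 3: bits[14:22] width=8 -> value=26 (bin 00011010); offset now 22 = byte 2 bit 6; 18 bits remain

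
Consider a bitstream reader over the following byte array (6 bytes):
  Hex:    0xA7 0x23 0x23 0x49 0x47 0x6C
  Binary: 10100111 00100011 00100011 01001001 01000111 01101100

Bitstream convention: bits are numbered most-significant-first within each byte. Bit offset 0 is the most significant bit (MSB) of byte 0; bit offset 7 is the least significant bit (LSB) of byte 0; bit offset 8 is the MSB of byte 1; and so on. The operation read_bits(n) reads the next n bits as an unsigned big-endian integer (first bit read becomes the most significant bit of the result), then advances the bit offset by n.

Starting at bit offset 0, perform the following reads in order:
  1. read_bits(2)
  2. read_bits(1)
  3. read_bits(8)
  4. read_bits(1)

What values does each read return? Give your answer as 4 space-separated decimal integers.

Answer: 2 1 57 0

Derivation:
Read 1: bits[0:2] width=2 -> value=2 (bin 10); offset now 2 = byte 0 bit 2; 46 bits remain
Read 2: bits[2:3] width=1 -> value=1 (bin 1); offset now 3 = byte 0 bit 3; 45 bits remain
Read 3: bits[3:11] width=8 -> value=57 (bin 00111001); offset now 11 = byte 1 bit 3; 37 bits remain
Read 4: bits[11:12] width=1 -> value=0 (bin 0); offset now 12 = byte 1 bit 4; 36 bits remain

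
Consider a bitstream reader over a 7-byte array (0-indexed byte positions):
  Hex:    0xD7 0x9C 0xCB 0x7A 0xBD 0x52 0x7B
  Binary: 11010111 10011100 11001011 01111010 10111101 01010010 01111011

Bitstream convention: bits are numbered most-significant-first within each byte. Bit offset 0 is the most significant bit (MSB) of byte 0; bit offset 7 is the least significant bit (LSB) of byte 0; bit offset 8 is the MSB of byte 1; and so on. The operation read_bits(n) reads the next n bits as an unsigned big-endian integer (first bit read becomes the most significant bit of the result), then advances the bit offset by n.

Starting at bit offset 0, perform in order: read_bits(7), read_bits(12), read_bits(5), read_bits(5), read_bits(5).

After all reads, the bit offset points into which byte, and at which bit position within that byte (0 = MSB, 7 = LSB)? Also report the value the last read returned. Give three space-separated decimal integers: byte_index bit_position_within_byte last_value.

Answer: 4 2 10

Derivation:
Read 1: bits[0:7] width=7 -> value=107 (bin 1101011); offset now 7 = byte 0 bit 7; 49 bits remain
Read 2: bits[7:19] width=12 -> value=3302 (bin 110011100110); offset now 19 = byte 2 bit 3; 37 bits remain
Read 3: bits[19:24] width=5 -> value=11 (bin 01011); offset now 24 = byte 3 bit 0; 32 bits remain
Read 4: bits[24:29] width=5 -> value=15 (bin 01111); offset now 29 = byte 3 bit 5; 27 bits remain
Read 5: bits[29:34] width=5 -> value=10 (bin 01010); offset now 34 = byte 4 bit 2; 22 bits remain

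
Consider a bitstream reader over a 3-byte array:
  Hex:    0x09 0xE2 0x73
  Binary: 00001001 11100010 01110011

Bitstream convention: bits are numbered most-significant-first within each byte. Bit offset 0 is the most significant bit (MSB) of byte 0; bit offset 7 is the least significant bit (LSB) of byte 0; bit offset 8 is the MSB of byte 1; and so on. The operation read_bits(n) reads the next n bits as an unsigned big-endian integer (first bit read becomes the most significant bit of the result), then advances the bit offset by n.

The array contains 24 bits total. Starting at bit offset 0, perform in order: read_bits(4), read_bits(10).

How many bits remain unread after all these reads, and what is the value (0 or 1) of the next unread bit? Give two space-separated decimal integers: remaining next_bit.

Answer: 10 1

Derivation:
Read 1: bits[0:4] width=4 -> value=0 (bin 0000); offset now 4 = byte 0 bit 4; 20 bits remain
Read 2: bits[4:14] width=10 -> value=632 (bin 1001111000); offset now 14 = byte 1 bit 6; 10 bits remain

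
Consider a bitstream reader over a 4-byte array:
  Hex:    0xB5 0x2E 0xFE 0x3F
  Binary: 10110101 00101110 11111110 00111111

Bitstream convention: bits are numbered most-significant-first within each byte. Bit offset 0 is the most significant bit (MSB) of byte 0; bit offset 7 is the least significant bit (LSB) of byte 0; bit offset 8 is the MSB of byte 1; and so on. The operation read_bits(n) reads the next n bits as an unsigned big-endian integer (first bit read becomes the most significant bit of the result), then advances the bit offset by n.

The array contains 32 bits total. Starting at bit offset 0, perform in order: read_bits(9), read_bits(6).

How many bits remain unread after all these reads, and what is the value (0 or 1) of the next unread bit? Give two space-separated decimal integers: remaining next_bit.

Read 1: bits[0:9] width=9 -> value=362 (bin 101101010); offset now 9 = byte 1 bit 1; 23 bits remain
Read 2: bits[9:15] width=6 -> value=23 (bin 010111); offset now 15 = byte 1 bit 7; 17 bits remain

Answer: 17 0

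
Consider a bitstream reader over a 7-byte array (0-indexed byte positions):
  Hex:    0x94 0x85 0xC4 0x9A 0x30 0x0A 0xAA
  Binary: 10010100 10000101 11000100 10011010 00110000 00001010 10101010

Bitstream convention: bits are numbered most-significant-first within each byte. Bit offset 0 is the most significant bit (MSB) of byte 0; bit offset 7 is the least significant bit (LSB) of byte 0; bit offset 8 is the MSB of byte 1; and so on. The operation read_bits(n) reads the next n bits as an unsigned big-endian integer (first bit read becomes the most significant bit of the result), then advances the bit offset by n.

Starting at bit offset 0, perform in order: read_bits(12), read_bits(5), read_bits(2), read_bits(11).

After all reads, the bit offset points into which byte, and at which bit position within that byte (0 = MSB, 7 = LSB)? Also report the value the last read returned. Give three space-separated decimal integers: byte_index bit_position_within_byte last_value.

Read 1: bits[0:12] width=12 -> value=2376 (bin 100101001000); offset now 12 = byte 1 bit 4; 44 bits remain
Read 2: bits[12:17] width=5 -> value=11 (bin 01011); offset now 17 = byte 2 bit 1; 39 bits remain
Read 3: bits[17:19] width=2 -> value=2 (bin 10); offset now 19 = byte 2 bit 3; 37 bits remain
Read 4: bits[19:30] width=11 -> value=294 (bin 00100100110); offset now 30 = byte 3 bit 6; 26 bits remain

Answer: 3 6 294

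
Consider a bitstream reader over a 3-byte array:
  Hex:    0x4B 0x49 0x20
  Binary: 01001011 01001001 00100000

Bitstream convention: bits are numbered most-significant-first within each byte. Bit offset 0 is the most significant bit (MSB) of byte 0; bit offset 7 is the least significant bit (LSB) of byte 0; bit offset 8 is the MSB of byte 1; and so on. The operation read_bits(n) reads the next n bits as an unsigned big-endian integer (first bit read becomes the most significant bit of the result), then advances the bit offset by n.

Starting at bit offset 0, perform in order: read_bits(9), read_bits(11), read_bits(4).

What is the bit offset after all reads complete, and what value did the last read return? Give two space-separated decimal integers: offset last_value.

Read 1: bits[0:9] width=9 -> value=150 (bin 010010110); offset now 9 = byte 1 bit 1; 15 bits remain
Read 2: bits[9:20] width=11 -> value=1170 (bin 10010010010); offset now 20 = byte 2 bit 4; 4 bits remain
Read 3: bits[20:24] width=4 -> value=0 (bin 0000); offset now 24 = byte 3 bit 0; 0 bits remain

Answer: 24 0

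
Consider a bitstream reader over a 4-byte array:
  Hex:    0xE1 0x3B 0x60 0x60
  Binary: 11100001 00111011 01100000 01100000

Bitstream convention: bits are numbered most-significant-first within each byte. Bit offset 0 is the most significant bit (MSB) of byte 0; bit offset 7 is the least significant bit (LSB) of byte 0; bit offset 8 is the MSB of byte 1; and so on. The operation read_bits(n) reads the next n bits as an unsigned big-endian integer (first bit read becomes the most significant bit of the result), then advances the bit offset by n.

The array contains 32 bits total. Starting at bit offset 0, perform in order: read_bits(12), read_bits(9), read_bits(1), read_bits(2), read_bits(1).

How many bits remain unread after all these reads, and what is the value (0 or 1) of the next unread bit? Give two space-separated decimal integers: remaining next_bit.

Read 1: bits[0:12] width=12 -> value=3603 (bin 111000010011); offset now 12 = byte 1 bit 4; 20 bits remain
Read 2: bits[12:21] width=9 -> value=364 (bin 101101100); offset now 21 = byte 2 bit 5; 11 bits remain
Read 3: bits[21:22] width=1 -> value=0 (bin 0); offset now 22 = byte 2 bit 6; 10 bits remain
Read 4: bits[22:24] width=2 -> value=0 (bin 00); offset now 24 = byte 3 bit 0; 8 bits remain
Read 5: bits[24:25] width=1 -> value=0 (bin 0); offset now 25 = byte 3 bit 1; 7 bits remain

Answer: 7 1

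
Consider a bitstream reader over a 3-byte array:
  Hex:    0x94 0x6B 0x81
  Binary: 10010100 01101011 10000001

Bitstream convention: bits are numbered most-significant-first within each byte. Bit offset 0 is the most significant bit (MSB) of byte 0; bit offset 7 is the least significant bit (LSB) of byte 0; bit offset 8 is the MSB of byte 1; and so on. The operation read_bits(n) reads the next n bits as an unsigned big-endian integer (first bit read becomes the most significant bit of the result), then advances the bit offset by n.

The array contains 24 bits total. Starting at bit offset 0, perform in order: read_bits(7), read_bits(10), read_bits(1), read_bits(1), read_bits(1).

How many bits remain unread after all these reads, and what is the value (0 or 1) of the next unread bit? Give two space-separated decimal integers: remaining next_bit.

Read 1: bits[0:7] width=7 -> value=74 (bin 1001010); offset now 7 = byte 0 bit 7; 17 bits remain
Read 2: bits[7:17] width=10 -> value=215 (bin 0011010111); offset now 17 = byte 2 bit 1; 7 bits remain
Read 3: bits[17:18] width=1 -> value=0 (bin 0); offset now 18 = byte 2 bit 2; 6 bits remain
Read 4: bits[18:19] width=1 -> value=0 (bin 0); offset now 19 = byte 2 bit 3; 5 bits remain
Read 5: bits[19:20] width=1 -> value=0 (bin 0); offset now 20 = byte 2 bit 4; 4 bits remain

Answer: 4 0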